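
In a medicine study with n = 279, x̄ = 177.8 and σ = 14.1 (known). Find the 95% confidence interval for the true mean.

CI = x̄ ± z*(σ/√n) = 177.8 ± 1.96(14.1/√279) = 177.8 ± 1.65 = (176.15, 179.45)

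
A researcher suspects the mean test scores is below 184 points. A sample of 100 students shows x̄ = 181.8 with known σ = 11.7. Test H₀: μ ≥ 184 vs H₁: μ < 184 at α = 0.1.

z = -1.88. Critical value: -1.28. Reject H₀.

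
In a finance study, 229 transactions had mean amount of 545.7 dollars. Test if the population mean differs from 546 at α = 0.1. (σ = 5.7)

z = (x̄ - μ₀)/(σ/√n) = (545.7 - 546)/(5.7/√229) = -0.796. Critical value: ±1.645. Since |-0.796| ≤ 1.645, Fail to reject H₀.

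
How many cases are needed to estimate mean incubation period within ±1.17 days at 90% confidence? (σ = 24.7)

n = (z*σ/E)² = (1.645×24.7/1.17)² = 1206.02 → n = 1207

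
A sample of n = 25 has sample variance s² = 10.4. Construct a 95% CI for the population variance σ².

df = 24. χ²_{0.025} = 39.364, χ²_{0.975} = 12.401. CI for σ² = ((n-1)s²/χ²_{α/2}, (n-1)s²/χ²_{1-α/2}) = (24·10.4/39.364, 24·10.4/12.401) = (6.34, 20.13)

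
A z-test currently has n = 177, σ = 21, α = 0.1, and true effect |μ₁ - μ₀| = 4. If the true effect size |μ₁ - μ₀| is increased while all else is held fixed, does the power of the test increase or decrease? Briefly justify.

Power increases: a larger true effect increases the non-centrality λ = |μ₁ - μ₀|/(σ/√n).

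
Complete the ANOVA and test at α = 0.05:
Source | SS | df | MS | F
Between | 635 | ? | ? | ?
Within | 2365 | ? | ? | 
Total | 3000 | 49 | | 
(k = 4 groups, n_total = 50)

df_between = 3, df_within = 46. MS_between = 211.67, MS_within = 51.41. F = 4.117, F_crit ≈ 2.807. Reject H₀.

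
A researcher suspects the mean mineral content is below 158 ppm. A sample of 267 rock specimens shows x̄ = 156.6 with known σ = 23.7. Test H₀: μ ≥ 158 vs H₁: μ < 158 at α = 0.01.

z = -0.965. Critical value: -2.33. Fail to reject H₀.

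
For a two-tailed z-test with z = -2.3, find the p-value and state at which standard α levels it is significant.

p = 2·P(Z > |-2.3|) = 2·(1 - Φ(2.3)) ≈ 0.0214. Significant at α = 0.1; Significant at α = 0.05.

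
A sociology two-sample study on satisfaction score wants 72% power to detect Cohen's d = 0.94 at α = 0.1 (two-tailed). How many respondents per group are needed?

z_{α/2} = 1.645, z_β = Φ⁻¹(0.72) = 0.583. For large effect (d = 0.94): n per group = 2(z_{α/2} + z_β)²/d² = 2(1.645 + 0.583)²/0.94² = 11.2 → 12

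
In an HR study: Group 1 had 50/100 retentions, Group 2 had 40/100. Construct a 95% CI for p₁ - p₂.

p̂₁ = 0.5, p̂₂ = 0.4. Difference = 0.1. CI = (-0.037, 0.237)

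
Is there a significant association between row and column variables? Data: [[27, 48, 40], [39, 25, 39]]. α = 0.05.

χ² = 8.807. df = 2, critical = 5.991. Reject H₀. Variables are dependent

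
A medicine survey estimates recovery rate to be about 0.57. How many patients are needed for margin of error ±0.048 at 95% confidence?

n = z²p(1-p)/E² = 1.96²×0.57×0.43/0.048² = 408.7 → n = 409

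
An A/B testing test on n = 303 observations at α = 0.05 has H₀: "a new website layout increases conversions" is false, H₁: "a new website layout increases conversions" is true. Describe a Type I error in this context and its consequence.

Type I error: rejecting H₀ when it is true — concluding that a new website layout increases conversions when in fact it is not. Consequence: rolling out a layout that doesn't actually help — wasted engineering effort.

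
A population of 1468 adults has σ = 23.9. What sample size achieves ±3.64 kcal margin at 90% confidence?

Without FPC: n₀ = (1.645×23.9/3.64)² = 116.661. With FPC: n = n₀N/(n₀+N-1) = 108.1 → n = 109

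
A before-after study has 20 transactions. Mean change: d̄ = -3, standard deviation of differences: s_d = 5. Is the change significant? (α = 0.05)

t = d̄/(s_d/√n) = -3/(5/√20) = -2.683. df = 19, critical t = ±2.093. Reject H₀.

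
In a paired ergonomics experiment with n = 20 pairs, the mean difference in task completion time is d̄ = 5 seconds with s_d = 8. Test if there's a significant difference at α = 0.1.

t = d̄/(s_d/√n) = 5/(8/√20) = 2.795. df = 19, critical t = ±1.729. Reject H₀.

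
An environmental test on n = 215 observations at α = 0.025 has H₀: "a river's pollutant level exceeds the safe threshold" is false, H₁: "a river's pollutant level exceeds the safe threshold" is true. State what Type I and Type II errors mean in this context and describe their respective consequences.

Type I (false positive): concluding that a river's pollutant level exceeds the safe threshold when it is not — shutting down a compliant factory unnecessarily. Type II (false negative): failing to conclude that a river's pollutant level exceeds the safe threshold when it is — allowing unsafe pollution to continue. Which is costlier depends on domain priorities and is a judgement call rather than a statistical fact.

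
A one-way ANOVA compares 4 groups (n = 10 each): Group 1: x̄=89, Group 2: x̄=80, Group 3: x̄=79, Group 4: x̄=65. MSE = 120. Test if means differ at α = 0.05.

Grand mean = 78.25. SS_between = 2947.5, MS_between = 982.5. F = 8.188, F_crit ≈ 2.866. Reject H₀.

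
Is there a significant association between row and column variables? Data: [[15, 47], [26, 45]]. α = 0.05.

χ² = 2.397. df = 1, critical = 3.841. Fail to reject H₀. No evidence of dependence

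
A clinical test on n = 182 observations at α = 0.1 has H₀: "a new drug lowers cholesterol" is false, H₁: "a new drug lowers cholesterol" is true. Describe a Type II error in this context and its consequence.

Type II error: failing to reject H₀ when it is false — concluding that a new drug lowers cholesterol is not supported when in fact it is. Consequence: shelving an effective drug — patients miss out on a treatment that would have helped.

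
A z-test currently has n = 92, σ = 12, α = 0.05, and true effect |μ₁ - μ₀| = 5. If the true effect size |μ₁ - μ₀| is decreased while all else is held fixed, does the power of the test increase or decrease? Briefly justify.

Power decreases: a smaller true effect decreases the non-centrality λ = |μ₁ - μ₀|/(σ/√n).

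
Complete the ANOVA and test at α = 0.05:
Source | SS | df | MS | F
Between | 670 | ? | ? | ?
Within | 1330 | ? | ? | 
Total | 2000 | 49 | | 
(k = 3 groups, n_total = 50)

df_between = 2, df_within = 47. MS_between = 335.0, MS_within = 28.3. F = 11.838, F_crit ≈ 3.195. Reject H₀.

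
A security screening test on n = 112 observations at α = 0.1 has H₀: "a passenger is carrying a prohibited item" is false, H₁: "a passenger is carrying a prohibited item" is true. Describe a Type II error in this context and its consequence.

Type II error: failing to reject H₀ when it is false — concluding that a passenger is carrying a prohibited item is not supported when in fact it is. Consequence: letting a prohibited item through — security breach.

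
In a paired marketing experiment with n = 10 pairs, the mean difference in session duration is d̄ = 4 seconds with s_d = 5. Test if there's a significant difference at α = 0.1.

t = d̄/(s_d/√n) = 4/(5/√10) = 2.53. df = 9, critical t = ±1.833. Reject H₀.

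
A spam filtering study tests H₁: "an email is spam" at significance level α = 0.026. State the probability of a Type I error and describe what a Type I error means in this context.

P(Type I error) = α = 0.026. A Type I error is rejecting H₀ when H₀ is actually true (false positive) — here, concluding that an email is spam when in fact this is not the case. Consequence: a legitimate email is sent to the spam folder and the user misses it.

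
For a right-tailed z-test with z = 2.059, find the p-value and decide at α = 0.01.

p = P(Z > 2.059) = 1 - Φ(2.059) ≈ 0.0197. Since p ≥ 0.01, fail to reject H₀ (not significant) at α = 0.01.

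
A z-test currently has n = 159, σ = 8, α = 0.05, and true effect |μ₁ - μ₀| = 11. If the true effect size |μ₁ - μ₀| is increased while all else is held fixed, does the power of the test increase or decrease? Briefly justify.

Power increases: a larger true effect increases the non-centrality λ = |μ₁ - μ₀|/(σ/√n).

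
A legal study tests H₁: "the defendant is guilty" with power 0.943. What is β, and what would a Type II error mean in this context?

β = 1 - power = 1 - 0.943 = 0.057. A Type II error is failing to reject H₀ when H₀ is false (false negative) — here, failing to conclude that the defendant is guilty when in fact it is true. Consequence: acquitting a guilty person.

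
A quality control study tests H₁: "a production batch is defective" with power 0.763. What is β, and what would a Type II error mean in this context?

β = 1 - power = 1 - 0.763 = 0.237. A Type II error is failing to reject H₀ when H₀ is false (false negative) — here, failing to conclude that a production batch is defective when in fact it is true. Consequence: shipping a defective batch — faulty products reach customers.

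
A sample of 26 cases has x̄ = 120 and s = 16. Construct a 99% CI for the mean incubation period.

CI = x̄ ± t*(s/√n) = 120 ± 2.787(16/√26) = (111.25, 128.75)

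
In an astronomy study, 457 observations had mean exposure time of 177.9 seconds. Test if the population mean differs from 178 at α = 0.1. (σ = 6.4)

z = (x̄ - μ₀)/(σ/√n) = (177.9 - 178)/(6.4/√457) = -0.334. Critical value: ±1.645. Since |-0.334| ≤ 1.645, Fail to reject H₀.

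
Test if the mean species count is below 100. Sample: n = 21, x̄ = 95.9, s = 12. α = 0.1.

t = (95.9 - 100)/(12/√21) = -1.566, df = 20. Critical t = -1.325. Reject H₀.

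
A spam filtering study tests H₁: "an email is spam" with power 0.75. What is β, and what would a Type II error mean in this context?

β = 1 - power = 1 - 0.75 = 0.25. A Type II error is failing to reject H₀ when H₀ is false (false negative) — here, failing to conclude that an email is spam when in fact it is true. Consequence: a spam email lands in the inbox.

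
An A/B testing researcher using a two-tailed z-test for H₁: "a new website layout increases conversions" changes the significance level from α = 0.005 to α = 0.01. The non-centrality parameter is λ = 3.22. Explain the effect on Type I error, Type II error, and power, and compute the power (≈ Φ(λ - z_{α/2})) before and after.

Increasing α from 0.005 to 0.01:
• Type I error rate increases (α is the Type I rate by definition).
• Critical value moves from z_{α/2} = 2.807 to 2.576, so power = Φ(λ - z_{α/2}) goes from Φ(3.22 - 2.807) = 0.66 to Φ(3.22 - 2.576) = 0.74.
• Type II error rate β = 1 - power therefore decreases (0.34 → 0.26).
Appropriate when false negatives are costly — here, discarding a layout that would have improved conversions — lost revenue.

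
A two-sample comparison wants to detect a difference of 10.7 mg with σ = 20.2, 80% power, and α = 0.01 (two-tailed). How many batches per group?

n per group = 2(z_α/2 + z_β)²σ²/d² = 2×(2.576 + 0.84)²×20.2²/10.7² = 83.2 → n = 84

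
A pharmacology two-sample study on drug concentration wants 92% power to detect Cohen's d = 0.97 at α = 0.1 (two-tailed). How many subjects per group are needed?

z_{α/2} = 1.645, z_β = Φ⁻¹(0.92) = 1.405. For large effect (d = 0.97): n per group = 2(z_{α/2} + z_β)²/d² = 2(1.645 + 1.405)²/0.97² = 19.8 → 20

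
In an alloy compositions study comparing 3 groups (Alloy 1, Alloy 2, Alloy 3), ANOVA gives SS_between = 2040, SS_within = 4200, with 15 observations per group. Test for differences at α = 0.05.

df_between = 2, df_within = 42. F = MS_between/MS_within = 1020.0/100.0 = 10.2. F_crit ≈ 3.22. Reject H₀. At least one mean differs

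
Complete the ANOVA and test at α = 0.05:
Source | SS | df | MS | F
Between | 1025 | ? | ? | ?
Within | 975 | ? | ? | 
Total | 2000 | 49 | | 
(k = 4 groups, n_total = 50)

df_between = 3, df_within = 46. MS_between = 341.67, MS_within = 21.2. F = 16.12, F_crit ≈ 2.807. Reject H₀.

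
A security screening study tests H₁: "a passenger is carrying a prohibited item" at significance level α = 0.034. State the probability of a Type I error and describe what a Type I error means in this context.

P(Type I error) = α = 0.034. A Type I error is rejecting H₀ when H₀ is actually true (false positive) — here, concluding that a passenger is carrying a prohibited item when in fact this is not the case. Consequence: detaining an innocent passenger — delay and inconvenience.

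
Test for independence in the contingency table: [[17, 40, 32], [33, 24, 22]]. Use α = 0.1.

χ² = 10.414. df = 2, critical = 4.605. Reject H₀. Variables are dependent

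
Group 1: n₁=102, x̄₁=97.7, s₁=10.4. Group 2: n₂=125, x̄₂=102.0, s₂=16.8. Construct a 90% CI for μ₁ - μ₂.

Difference = -4.3. SE = √(10.4²/102 + 16.8²/125) = 1.822. CI = (-7.3, -1.3)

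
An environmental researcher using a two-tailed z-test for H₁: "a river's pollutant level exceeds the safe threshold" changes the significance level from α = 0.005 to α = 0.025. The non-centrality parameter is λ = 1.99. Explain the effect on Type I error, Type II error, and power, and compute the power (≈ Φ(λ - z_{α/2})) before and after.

Increasing α from 0.005 to 0.025:
• Type I error rate increases (α is the Type I rate by definition).
• Critical value moves from z_{α/2} = 2.807 to 2.241, so power = Φ(λ - z_{α/2}) goes from Φ(1.99 - 2.807) = 0.207 to Φ(1.99 - 2.241) = 0.401.
• Type II error rate β = 1 - power therefore decreases (0.793 → 0.599).
Appropriate when false negatives are costly — here, allowing unsafe pollution to continue.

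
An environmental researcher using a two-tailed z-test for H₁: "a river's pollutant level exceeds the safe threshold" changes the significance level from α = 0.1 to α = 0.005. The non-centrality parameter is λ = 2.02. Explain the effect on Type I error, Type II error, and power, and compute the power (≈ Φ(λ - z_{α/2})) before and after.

Decreasing α from 0.1 to 0.005:
• Type I error rate decreases (α is the Type I rate by definition).
• Critical value moves from z_{α/2} = 1.645 to 2.807, so power = Φ(λ - z_{α/2}) goes from Φ(2.02 - 1.645) = 0.646 to Φ(2.02 - 2.807) = 0.216.
• Type II error rate β = 1 - power therefore increases (0.354 → 0.784).
Appropriate when false positives are costly — here, shutting down a compliant factory unnecessarily.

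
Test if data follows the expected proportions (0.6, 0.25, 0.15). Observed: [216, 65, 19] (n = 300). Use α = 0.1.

Expected: [180.0, 75.0, 45.0]. χ² = 23.556. df = 2, critical = 4.605. Reject H₀.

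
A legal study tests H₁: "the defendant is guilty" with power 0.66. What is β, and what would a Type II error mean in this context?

β = 1 - power = 1 - 0.66 = 0.34. A Type II error is failing to reject H₀ when H₀ is false (false negative) — here, failing to conclude that the defendant is guilty when in fact it is true. Consequence: acquitting a guilty person.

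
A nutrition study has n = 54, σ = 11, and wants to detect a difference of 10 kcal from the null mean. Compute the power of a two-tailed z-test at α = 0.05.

SE = σ/√n = 11/√54 = 1.497. Non-centrality λ = d/SE = 10/1.497 = 6.68. Power ≈ Φ(λ - z_{α/2}) = Φ(6.68 - 1.96) = Φ(4.72) = 1.0.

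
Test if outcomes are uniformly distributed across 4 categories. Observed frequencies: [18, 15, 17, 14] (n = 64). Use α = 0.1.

Expected = 16 each. χ² = Σ(O-E)²/E = 0.625. df = 3, critical value = 6.251. Fail to reject H₀.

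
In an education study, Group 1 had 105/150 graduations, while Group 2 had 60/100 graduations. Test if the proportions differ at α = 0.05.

p̂₁ = 0.7, p̂₂ = 0.6, pooled p̂ = 0.66. z = 1.635. Critical: ±1.96. Fail to reject H₀.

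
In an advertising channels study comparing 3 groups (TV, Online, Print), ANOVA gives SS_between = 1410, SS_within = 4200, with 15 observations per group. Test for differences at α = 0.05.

df_between = 2, df_within = 42. F = MS_between/MS_within = 705.0/100.0 = 7.05. F_crit ≈ 3.22. Reject H₀. At least one mean differs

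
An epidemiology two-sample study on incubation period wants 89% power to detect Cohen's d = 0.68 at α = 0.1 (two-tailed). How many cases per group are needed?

z_{α/2} = 1.645, z_β = Φ⁻¹(0.89) = 1.227. For medium effect (d = 0.68): n per group = 2(z_{α/2} + z_β)²/d² = 2(1.645 + 1.227)²/0.68² = 35.7 → 36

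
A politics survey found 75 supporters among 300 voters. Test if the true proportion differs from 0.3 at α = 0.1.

p̂ = 0.25, p₀ = 0.3. z = (p̂ - p₀)/√(p₀(1-p₀)/n) = -1.89. Critical: ±1.645. Reject H₀.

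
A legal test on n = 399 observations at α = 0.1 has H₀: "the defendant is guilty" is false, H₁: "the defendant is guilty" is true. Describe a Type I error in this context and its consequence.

Type I error: rejecting H₀ when it is true — concluding that the defendant is guilty when in fact it is not. Consequence: convicting an innocent person.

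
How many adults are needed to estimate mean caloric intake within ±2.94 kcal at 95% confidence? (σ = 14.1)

n = (z*σ/E)² = (1.96×14.1/2.94)² = 88.4 → n = 89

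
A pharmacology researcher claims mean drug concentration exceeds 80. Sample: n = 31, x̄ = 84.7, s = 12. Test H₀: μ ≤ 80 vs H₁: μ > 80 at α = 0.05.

t = (84.7 - 80)/(12/√31) = 2.181, df = 30. Critical t = 1.697. Reject H₀.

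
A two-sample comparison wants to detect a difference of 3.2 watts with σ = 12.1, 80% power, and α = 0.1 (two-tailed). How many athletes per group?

n per group = 2(z_α/2 + z_β)²σ²/d² = 2×(1.645 + 0.84)²×12.1²/3.2² = 176.6 → n = 177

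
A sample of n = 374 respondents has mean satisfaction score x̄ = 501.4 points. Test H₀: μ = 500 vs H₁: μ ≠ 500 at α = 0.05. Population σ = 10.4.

z = (x̄ - μ₀)/(σ/√n) = (501.4 - 500)/(10.4/√374) = 2.603. Critical value: ±1.96. Since |2.603| > 1.96, Reject H₀.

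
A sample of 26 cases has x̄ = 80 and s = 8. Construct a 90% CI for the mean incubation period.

CI = x̄ ± t*(s/√n) = 80 ± 1.708(8/√26) = (77.32, 82.68)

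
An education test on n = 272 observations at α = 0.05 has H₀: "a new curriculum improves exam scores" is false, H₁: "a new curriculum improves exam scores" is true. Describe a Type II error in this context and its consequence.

Type II error: failing to reject H₀ when it is false — concluding that a new curriculum improves exam scores is not supported when in fact it is. Consequence: keeping the old curriculum when the new one would have helped students.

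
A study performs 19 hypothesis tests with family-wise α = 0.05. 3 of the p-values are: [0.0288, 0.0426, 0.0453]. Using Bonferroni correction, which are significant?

Bonferroni α = 0.05/19 = 0.00263. None of the given p-values are significant.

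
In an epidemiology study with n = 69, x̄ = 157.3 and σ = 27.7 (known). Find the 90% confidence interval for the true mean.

CI = x̄ ± z*(σ/√n) = 157.3 ± 1.645(27.7/√69) = 157.3 ± 5.49 = (151.81, 162.79)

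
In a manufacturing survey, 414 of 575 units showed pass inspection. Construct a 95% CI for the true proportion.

p̂ = 0.72. CI = p̂ ± z*√(p̂(1-p̂)/n) = (0.683, 0.757)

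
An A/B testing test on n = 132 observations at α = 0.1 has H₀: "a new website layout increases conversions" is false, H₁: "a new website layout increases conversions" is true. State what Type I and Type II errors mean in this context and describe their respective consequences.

Type I (false positive): concluding that a new website layout increases conversions when it is not — rolling out a layout that doesn't actually help — wasted engineering effort. Type II (false negative): failing to conclude that a new website layout increases conversions when it is — discarding a layout that would have improved conversions — lost revenue. Which is costlier depends on domain priorities and is a judgement call rather than a statistical fact.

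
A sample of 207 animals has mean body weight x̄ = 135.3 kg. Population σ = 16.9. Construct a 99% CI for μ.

CI = x̄ ± z*(σ/√n) = 135.3 ± 2.576(16.9/√207) = 135.3 ± 3.03 = (132.27, 138.33)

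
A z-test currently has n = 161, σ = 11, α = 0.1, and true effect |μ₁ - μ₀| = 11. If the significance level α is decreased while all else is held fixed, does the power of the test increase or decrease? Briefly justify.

Power decreases: a smaller α raises the critical value, so less of the H₁ sampling distribution falls in the rejection region.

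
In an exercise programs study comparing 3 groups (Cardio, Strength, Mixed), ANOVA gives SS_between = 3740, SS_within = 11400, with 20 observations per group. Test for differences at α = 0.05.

df_between = 2, df_within = 57. F = MS_between/MS_within = 1870.0/200.0 = 9.35. F_crit ≈ 3.159. Reject H₀. At least one mean differs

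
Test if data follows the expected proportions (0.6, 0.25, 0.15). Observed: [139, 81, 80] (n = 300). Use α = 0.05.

Expected: [180.0, 75.0, 45.0]. χ² = 37.041. df = 2, critical = 5.991. Reject H₀.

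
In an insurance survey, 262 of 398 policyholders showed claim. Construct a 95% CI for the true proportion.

p̂ = 0.658. CI = p̂ ± z*√(p̂(1-p̂)/n) = (0.612, 0.705)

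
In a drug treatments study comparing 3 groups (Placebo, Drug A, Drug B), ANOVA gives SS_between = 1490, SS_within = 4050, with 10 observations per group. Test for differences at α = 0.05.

df_between = 2, df_within = 27. F = MS_between/MS_within = 745.0/150.0 = 4.967. F_crit ≈ 3.354. Reject H₀. At least one mean differs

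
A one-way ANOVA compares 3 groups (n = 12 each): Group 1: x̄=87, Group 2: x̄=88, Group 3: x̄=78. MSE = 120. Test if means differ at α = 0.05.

Grand mean = 84.33. SS_between = 728.0, MS_between = 364.0. F = 3.033, F_crit ≈ 3.285. Fail to reject H₀.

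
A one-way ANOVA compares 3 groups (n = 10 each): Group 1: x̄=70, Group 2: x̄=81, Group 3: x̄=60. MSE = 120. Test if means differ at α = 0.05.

Grand mean = 70.33. SS_between = 2206.67, MS_between = 1103.33. F = 9.194, F_crit ≈ 3.354. Reject H₀.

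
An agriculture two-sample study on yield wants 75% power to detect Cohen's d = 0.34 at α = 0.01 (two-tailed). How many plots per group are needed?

z_{α/2} = 2.576, z_β = Φ⁻¹(0.75) = 0.674. For small effect (d = 0.34): n per group = 2(z_{α/2} + z_β)²/d² = 2(2.576 + 0.674)²/0.34² = 182.7 → 183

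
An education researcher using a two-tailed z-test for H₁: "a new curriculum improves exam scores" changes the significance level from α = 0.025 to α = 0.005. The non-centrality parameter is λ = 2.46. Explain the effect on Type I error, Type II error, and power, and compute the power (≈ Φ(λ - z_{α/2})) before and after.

Decreasing α from 0.025 to 0.005:
• Type I error rate decreases (α is the Type I rate by definition).
• Critical value moves from z_{α/2} = 2.241 to 2.807, so power = Φ(λ - z_{α/2}) goes from Φ(2.46 - 2.241) = 0.587 to Φ(2.46 - 2.807) = 0.364.
• Type II error rate β = 1 - power therefore increases (0.413 → 0.636).
Appropriate when false positives are costly — here, adopting a curriculum that gives no real benefit — disruption for nothing.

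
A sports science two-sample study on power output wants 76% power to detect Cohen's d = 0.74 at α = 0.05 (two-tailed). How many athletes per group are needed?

z_{α/2} = 1.96, z_β = Φ⁻¹(0.76) = 0.706. For medium effect (d = 0.74): n per group = 2(z_{α/2} + z_β)²/d² = 2(1.96 + 0.706)²/0.74² = 26.0 → 26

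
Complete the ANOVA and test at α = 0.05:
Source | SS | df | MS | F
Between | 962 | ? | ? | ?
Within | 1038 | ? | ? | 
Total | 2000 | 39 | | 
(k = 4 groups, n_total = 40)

df_between = 3, df_within = 36. MS_between = 320.67, MS_within = 28.83. F = 11.121, F_crit ≈ 2.866. Reject H₀.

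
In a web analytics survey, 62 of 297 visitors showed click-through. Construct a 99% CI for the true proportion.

p̂ = 0.209. CI = p̂ ± z*√(p̂(1-p̂)/n) = (0.148, 0.27)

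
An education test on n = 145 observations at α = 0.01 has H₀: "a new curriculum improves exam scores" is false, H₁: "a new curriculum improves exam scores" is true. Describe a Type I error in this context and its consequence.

Type I error: rejecting H₀ when it is true — concluding that a new curriculum improves exam scores when in fact it is not. Consequence: adopting a curriculum that gives no real benefit — disruption for nothing.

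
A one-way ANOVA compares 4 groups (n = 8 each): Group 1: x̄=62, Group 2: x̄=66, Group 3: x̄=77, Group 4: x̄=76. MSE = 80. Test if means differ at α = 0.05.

Grand mean = 70.25. SS_between = 1318.0, MS_between = 439.33. F = 5.492, F_crit ≈ 2.947. Reject H₀.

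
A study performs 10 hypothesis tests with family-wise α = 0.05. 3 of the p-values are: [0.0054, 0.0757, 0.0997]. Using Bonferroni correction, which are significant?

Bonferroni α = 0.05/10 = 0.005. None of the given p-values are significant.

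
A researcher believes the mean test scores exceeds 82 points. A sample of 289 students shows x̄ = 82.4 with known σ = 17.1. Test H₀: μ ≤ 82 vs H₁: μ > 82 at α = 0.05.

z = 0.398. Critical value: 1.645. Fail to reject H₀.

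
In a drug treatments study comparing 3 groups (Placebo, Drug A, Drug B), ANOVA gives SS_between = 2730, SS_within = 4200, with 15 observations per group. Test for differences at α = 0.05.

df_between = 2, df_within = 42. F = MS_between/MS_within = 1365.0/100.0 = 13.65. F_crit ≈ 3.22. Reject H₀. At least one mean differs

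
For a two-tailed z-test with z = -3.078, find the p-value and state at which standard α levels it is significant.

p = 2·P(Z > |-3.078|) = 2·(1 - Φ(3.078)) ≈ 0.0021. Significant at α = 0.1; Significant at α = 0.05; Significant at α = 0.01.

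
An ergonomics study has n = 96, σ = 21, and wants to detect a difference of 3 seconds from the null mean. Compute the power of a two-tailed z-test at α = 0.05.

SE = σ/√n = 21/√96 = 2.143. Non-centrality λ = d/SE = 3/2.143 = 1.4. Power ≈ Φ(λ - z_{α/2}) = Φ(1.4 - 1.96) = Φ(-0.56) = 0.288.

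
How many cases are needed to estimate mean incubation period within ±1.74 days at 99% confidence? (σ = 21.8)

n = (z*σ/E)² = (2.576×21.8/1.74)² = 1041.6 → n = 1042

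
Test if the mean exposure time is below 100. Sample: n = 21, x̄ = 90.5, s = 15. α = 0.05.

t = (90.5 - 100)/(15/√21) = -2.902, df = 20. Critical t = -1.725. Reject H₀.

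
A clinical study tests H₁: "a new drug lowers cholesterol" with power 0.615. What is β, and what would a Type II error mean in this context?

β = 1 - power = 1 - 0.615 = 0.385. A Type II error is failing to reject H₀ when H₀ is false (false negative) — here, failing to conclude that a new drug lowers cholesterol when in fact it is true. Consequence: shelving an effective drug — patients miss out on a treatment that would have helped.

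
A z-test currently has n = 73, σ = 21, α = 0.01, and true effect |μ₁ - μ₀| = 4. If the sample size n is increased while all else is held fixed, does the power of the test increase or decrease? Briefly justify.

Power increases: a larger n shrinks the standard error σ/√n, moving the sampling distribution under H₁ further from the critical value.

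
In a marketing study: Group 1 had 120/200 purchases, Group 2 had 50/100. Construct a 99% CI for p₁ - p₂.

p̂₁ = 0.6, p̂₂ = 0.5. Difference = 0.1. CI = (-0.057, 0.257)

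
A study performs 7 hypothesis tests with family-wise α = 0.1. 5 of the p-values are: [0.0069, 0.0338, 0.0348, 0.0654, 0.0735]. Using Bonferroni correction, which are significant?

Bonferroni α = 0.1/7 = 0.01429. Significant p-values: [0.0069]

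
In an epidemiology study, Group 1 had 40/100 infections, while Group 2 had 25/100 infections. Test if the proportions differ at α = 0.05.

p̂₁ = 0.4, p̂₂ = 0.25, pooled p̂ = 0.325. z = 2.265. Critical: ±1.96. Reject H₀.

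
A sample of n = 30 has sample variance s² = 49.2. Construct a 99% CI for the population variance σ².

df = 29. χ²_{0.005} = 52.336, χ²_{0.995} = 13.121. CI for σ² = ((n-1)s²/χ²_{α/2}, (n-1)s²/χ²_{1-α/2}) = (29·49.2/52.336, 29·49.2/13.121) = (27.26, 108.74)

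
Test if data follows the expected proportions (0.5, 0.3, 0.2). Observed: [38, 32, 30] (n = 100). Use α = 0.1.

Expected: [50.0, 30.0, 20.0]. χ² = 8.013. df = 2, critical = 4.605. Reject H₀.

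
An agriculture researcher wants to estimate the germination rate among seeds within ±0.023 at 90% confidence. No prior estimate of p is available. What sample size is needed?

Conservative approach: use p = 0.5 (maximizes p(1-p) = 0.25). n = z²(0.25)/E² = 1.645²×0.25/0.023² = 1278.8 → n = 1279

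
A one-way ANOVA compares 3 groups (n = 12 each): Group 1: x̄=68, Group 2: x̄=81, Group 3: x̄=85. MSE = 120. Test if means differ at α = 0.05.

Grand mean = 78.0. SS_between = 1896.0, MS_between = 948.0. F = 7.9, F_crit ≈ 3.285. Reject H₀.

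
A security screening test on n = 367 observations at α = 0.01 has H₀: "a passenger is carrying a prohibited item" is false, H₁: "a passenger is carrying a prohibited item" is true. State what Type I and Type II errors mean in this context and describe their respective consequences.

Type I (false positive): concluding that a passenger is carrying a prohibited item when it is not — detaining an innocent passenger — delay and inconvenience. Type II (false negative): failing to conclude that a passenger is carrying a prohibited item when it is — letting a prohibited item through — security breach. Which is costlier depends on domain priorities and is a judgement call rather than a statistical fact.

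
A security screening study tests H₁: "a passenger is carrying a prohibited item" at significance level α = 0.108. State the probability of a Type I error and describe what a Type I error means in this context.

P(Type I error) = α = 0.108. A Type I error is rejecting H₀ when H₀ is actually true (false positive) — here, concluding that a passenger is carrying a prohibited item when in fact this is not the case. Consequence: detaining an innocent passenger — delay and inconvenience.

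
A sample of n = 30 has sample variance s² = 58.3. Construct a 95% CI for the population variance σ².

df = 29. χ²_{0.025} = 45.722, χ²_{0.975} = 16.047. CI for σ² = ((n-1)s²/χ²_{α/2}, (n-1)s²/χ²_{1-α/2}) = (29·58.3/45.722, 29·58.3/16.047) = (36.98, 105.36)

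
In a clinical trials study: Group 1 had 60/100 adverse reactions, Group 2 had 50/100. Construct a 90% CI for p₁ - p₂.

p̂₁ = 0.6, p̂₂ = 0.5. Difference = 0.1. CI = (-0.015, 0.215)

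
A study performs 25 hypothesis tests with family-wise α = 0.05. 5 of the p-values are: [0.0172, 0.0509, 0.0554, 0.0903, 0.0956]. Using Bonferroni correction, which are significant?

Bonferroni α = 0.05/25 = 0.002. None of the given p-values are significant.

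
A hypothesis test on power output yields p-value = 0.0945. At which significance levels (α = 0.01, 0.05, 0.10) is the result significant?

p = 0.0945. Significant at: α = 0.1.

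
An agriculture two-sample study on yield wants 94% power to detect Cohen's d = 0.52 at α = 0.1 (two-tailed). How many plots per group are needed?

z_{α/2} = 1.645, z_β = Φ⁻¹(0.94) = 1.555. For medium effect (d = 0.52): n per group = 2(z_{α/2} + z_β)²/d² = 2(1.645 + 1.555)²/0.52² = 75.7 → 76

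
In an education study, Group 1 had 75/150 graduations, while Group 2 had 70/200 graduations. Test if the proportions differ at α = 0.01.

p̂₁ = 0.5, p̂₂ = 0.35, pooled p̂ = 0.414. z = 2.819. Critical: ±2.576. Reject H₀.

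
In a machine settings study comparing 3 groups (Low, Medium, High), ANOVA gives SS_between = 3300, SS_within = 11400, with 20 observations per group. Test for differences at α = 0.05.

df_between = 2, df_within = 57. F = MS_between/MS_within = 1650.0/200.0 = 8.25. F_crit ≈ 3.159. Reject H₀. At least one mean differs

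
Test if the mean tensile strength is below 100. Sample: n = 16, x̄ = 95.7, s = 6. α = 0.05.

t = (95.7 - 100)/(6/√16) = -2.867, df = 15. Critical t = -1.753. Reject H₀.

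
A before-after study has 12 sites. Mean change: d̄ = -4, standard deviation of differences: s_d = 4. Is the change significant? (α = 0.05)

t = d̄/(s_d/√n) = -4/(4/√12) = -3.464. df = 11, critical t = ±2.201. Reject H₀.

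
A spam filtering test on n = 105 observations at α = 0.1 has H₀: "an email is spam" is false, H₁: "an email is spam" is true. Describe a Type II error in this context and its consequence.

Type II error: failing to reject H₀ when it is false — concluding that an email is spam is not supported when in fact it is. Consequence: a spam email lands in the inbox.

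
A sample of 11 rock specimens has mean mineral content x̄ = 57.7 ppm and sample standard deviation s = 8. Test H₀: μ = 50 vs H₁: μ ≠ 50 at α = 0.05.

t = (x̄ - μ₀)/(s/√n) = (57.7 - 50)/(8/√11) = 3.192. df = 10, critical t = ±2.228. Reject H₀.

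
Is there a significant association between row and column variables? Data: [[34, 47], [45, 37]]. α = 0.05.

χ² = 2.716. df = 1, critical = 3.841. Fail to reject H₀. No evidence of dependence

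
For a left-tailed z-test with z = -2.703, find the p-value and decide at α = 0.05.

p = P(Z < -2.703) = Φ(-2.703) ≈ 0.0034. Since p < 0.05, reject H₀ (significant) at α = 0.05.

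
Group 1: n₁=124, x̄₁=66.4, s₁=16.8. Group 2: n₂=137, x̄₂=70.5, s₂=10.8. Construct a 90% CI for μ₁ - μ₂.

Difference = -4.1. SE = √(16.8²/124 + 10.8²/137) = 1.768. CI = (-7.01, -1.19)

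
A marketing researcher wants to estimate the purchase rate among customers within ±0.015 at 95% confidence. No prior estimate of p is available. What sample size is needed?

Conservative approach: use p = 0.5 (maximizes p(1-p) = 0.25). n = z²(0.25)/E² = 1.96²×0.25/0.015² = 4268.4 → n = 4269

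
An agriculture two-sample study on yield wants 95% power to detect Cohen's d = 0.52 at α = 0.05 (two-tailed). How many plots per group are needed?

z_{α/2} = 1.96, z_β = Φ⁻¹(0.95) = 1.645. For medium effect (d = 0.52): n per group = 2(z_{α/2} + z_β)²/d² = 2(1.96 + 1.645)²/0.52² = 96.1 → 97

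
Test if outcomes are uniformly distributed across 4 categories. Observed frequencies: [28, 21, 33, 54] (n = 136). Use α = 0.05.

Expected = 34 each. χ² = Σ(O-E)²/E = 17.824. df = 3, critical value = 7.815. Reject H₀.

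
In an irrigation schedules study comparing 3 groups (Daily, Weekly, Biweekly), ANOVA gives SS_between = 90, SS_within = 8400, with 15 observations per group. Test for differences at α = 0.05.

df_between = 2, df_within = 42. F = MS_between/MS_within = 45.0/200.0 = 0.225. F_crit ≈ 3.22. Fail to reject H₀.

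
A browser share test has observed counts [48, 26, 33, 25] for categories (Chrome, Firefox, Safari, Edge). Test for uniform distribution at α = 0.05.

Expected = 33 each. χ² = Σ(O-E)²/E = 10.242. df = 3, critical value = 7.815. Reject H₀.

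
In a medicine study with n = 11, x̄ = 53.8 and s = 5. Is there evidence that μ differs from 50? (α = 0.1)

t = (x̄ - μ₀)/(s/√n) = (53.8 - 50)/(5/√11) = 2.521. df = 10, critical t = ±1.812. Reject H₀.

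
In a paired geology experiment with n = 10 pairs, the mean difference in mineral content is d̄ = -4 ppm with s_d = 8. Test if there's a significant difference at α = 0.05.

t = d̄/(s_d/√n) = -4/(8/√10) = -1.581. df = 9, critical t = ±2.262. Fail to reject H₀.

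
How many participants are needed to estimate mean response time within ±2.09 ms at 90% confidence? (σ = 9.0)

n = (z*σ/E)² = (1.645×9.0/2.09)² = 50.2 → n = 51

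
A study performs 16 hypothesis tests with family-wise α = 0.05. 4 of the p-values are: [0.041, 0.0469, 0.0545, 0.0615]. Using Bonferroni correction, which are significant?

Bonferroni α = 0.05/16 = 0.00313. None of the given p-values are significant.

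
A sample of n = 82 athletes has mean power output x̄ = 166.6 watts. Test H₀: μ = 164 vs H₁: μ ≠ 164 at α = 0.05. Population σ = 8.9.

z = (x̄ - μ₀)/(σ/√n) = (166.6 - 164)/(8.9/√82) = 2.645. Critical value: ±1.96. Since |2.645| > 1.96, Reject H₀.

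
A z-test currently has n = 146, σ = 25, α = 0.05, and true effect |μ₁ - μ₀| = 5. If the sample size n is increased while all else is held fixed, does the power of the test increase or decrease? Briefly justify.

Power increases: a larger n shrinks the standard error σ/√n, moving the sampling distribution under H₁ further from the critical value.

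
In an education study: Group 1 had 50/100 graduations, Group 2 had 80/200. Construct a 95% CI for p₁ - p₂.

p̂₁ = 0.5, p̂₂ = 0.4. Difference = 0.1. CI = (-0.019, 0.219)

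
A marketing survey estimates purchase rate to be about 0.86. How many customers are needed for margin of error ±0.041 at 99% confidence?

n = z²p(1-p)/E² = 2.576²×0.86×0.14/0.041² = 475.3 → n = 476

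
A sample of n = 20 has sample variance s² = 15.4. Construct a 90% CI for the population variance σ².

df = 19. χ²_{0.05} = 30.144, χ²_{0.95} = 10.117. CI for σ² = ((n-1)s²/χ²_{α/2}, (n-1)s²/χ²_{1-α/2}) = (19·15.4/30.144, 19·15.4/10.117) = (9.71, 28.92)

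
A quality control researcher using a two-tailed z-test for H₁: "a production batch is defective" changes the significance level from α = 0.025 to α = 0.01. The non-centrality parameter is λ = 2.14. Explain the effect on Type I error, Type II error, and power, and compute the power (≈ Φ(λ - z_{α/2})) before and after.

Decreasing α from 0.025 to 0.01:
• Type I error rate decreases (α is the Type I rate by definition).
• Critical value moves from z_{α/2} = 2.241 to 2.576, so power = Φ(λ - z_{α/2}) goes from Φ(2.14 - 2.241) = 0.46 to Φ(2.14 - 2.576) = 0.331.
• Type II error rate β = 1 - power therefore increases (0.54 → 0.669).
Appropriate when false positives are costly — here, scrapping a good batch — wasted material and cost for no reason.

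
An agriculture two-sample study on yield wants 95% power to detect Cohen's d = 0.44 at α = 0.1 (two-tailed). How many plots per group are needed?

z_{α/2} = 1.645, z_β = Φ⁻¹(0.95) = 1.645. For small effect (d = 0.44): n per group = 2(z_{α/2} + z_β)²/d² = 2(1.645 + 1.645)²/0.44² = 111.8 → 112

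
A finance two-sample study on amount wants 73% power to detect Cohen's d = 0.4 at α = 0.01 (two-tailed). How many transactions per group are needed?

z_{α/2} = 2.576, z_β = Φ⁻¹(0.73) = 0.613. For small effect (d = 0.4): n per group = 2(z_{α/2} + z_β)²/d² = 2(2.576 + 0.613)²/0.4² = 127.1 → 128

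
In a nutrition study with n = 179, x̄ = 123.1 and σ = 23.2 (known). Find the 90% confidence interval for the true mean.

CI = x̄ ± z*(σ/√n) = 123.1 ± 1.645(23.2/√179) = 123.1 ± 2.85 = (120.25, 125.95)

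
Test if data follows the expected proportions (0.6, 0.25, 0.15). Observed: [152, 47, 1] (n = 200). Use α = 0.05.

Expected: [120.0, 50.0, 30.0]. χ² = 36.747. df = 2, critical = 5.991. Reject H₀.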